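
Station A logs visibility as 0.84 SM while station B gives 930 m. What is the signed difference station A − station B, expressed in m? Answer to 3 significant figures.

422 m

station A: 0.84 SM = 1351.85 m.
Difference: 1351.85 − 930.00 = 422 m.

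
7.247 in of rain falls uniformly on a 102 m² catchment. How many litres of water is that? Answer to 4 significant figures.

Depth: 7.247 in × 25.4 = 184.0738 mm.
1 mm over 1 m² is 1 L, so volume = 184.0738 × 102 = 18775.528 L ≈ 18780 L.

18780 litres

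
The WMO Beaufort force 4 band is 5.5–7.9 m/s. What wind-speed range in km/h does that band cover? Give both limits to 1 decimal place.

5.5–7.9 m/s × 3.6 = 19.8–28.4 km/h.

19.8 to 28.4 km/h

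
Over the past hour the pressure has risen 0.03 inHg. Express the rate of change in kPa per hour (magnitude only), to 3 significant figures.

0.102 kPa per hour

0.03 inHg / 1 h × 3.38639 kPa/inHg = 0.102 kPa/h.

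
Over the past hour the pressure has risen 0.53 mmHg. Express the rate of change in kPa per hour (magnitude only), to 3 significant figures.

0.0707 kPa per hour

0.53 mmHg / 1 h × 0.133322 kPa/mmHg = 0.0707 kPa/h.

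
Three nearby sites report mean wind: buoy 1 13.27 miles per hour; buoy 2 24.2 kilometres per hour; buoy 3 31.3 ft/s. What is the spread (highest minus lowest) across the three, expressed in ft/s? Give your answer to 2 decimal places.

buoy 1: 13.27 mph = 19.4627 ft/s.
buoy 2: 24.2 km/h = 22.0545 ft/s.
Spread: 31.3000 − 19.4627 = 11.84 ft/s.

11.84 ft/s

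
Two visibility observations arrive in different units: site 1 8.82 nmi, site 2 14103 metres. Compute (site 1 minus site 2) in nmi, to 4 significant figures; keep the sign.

1.205 nmi

site 2: 14103 m = 7.61501 nmi.
Difference: 8.82000 − 7.61501 = 1.205 nmi.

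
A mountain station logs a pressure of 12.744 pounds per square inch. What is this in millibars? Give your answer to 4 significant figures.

878.7 mb

1 psi = 68.9476 mb, so 12.744 × 68.9476 = 878.7 mb.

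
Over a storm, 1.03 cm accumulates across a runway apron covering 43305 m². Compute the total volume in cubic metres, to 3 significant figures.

446 cubic metres

Depth: 1.03 cm × 10 = 10.3 mm.
1 mm over 1 m² is 1 L, so volume = 10.3 × 43305 = 446041.5 L = 446 m³.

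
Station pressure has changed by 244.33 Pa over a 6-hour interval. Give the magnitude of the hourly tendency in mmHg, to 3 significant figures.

244.33 Pa / 6 h × 0.00750062 mmHg/Pa = 0.305 mmHg/h.

0.305 mmHg per hour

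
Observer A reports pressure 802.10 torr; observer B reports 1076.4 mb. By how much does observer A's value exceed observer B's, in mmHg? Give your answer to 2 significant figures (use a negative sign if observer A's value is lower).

observer B: 1076.4 mb = 807.366 mmHg.
Difference: 802.100 − 807.366 = -5.3 mmHg.

-5.3 mmHg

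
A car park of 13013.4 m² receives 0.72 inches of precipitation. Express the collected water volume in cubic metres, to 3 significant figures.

238 cubic metres

Depth: 0.72 in × 25.4 = 18.288 mm.
1 mm over 1 m² is 1 L, so volume = 18.288 × 13013.4 = 237989.06 L = 238 m³.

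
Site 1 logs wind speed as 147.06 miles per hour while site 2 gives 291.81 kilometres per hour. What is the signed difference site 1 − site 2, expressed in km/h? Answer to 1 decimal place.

site 1: 147.06 mph = 236.670 km/h.
Difference: 236.670 − 291.810 = -55.1 km/h.

-55.1 km/h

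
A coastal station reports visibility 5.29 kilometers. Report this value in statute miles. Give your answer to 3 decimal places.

3.287 SM

1 km = 0.621371 SM, so 5.29 × 0.621371 = 3.287 SM.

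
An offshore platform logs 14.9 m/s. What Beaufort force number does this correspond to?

Beaufort force 7

14.9 m/s lies in the Beaufort 7 band (near gale, 13.9–17.1 m/s).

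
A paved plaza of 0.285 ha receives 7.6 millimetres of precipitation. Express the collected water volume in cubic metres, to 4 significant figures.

Area: 0.285 ha = 2850 m².
1 mm over 1 m² is 1 L, so volume = 7.6 × 2850 = 21660 L = 21.66 m³.

21.66 cubic metres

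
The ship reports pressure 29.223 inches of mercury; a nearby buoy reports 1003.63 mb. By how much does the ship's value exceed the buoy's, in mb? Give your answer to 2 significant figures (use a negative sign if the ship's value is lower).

-14 mb

the ship: 29.223 inHg = 989.60 mb.
Difference: 989.60 − 1003.63 = -14 mb.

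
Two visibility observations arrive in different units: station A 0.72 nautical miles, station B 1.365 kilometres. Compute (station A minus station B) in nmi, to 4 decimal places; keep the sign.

station B: 1.365 km = 0.737041 nmi.
Difference: 0.720000 − 0.737041 = -0.0170 nmi.

-0.0170 nmi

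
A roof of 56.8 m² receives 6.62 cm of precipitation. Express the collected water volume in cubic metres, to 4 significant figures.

3.760 cubic metres

Depth: 6.62 cm × 10 = 66.2 mm.
1 mm over 1 m² is 1 L, so volume = 66.2 × 56.8 = 3760.16 L = 3.760 m³.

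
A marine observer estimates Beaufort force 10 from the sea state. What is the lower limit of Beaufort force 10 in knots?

Beaufort 10 (storm) spans 48–55 knots.

48 kt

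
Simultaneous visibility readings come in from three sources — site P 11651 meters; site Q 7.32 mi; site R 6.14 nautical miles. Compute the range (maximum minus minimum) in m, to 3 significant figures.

site Q: 7.32 SM = 11780.40 m.
site R: 6.14 nmi = 11371.28 m.
Spread: 11780.40 − 11371.28 = 409 m.

409 m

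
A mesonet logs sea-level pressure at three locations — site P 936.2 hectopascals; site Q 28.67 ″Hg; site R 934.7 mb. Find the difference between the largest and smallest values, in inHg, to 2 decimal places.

1.07 inHg

site P: 936.2 hPa = 27.6460 inHg.
site R: 934.7 mb = 27.6017 inHg.
Spread: 28.6700 − 27.6017 = 1.07 inHg.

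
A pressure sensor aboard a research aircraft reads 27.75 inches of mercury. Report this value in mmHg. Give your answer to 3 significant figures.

1 inHg = 25.4 mmHg, so 27.75 × 25.4 = 705 mmHg.

705 mmHg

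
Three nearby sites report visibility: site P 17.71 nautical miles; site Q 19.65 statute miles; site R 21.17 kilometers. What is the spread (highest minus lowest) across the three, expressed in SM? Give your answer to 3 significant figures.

7.23 SM

site P: 17.71 nmi = 20.3803 SM.
site R: 21.17 km = 13.1544 SM.
Spread: 20.3803 − 13.1544 = 7.23 SM.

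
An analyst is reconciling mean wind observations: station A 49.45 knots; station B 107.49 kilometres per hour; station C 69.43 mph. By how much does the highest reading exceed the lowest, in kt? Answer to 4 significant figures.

station B: 107.49 km/h = 58.0400 kt.
station C: 69.43 mph = 60.3330 kt.
Spread: 60.3330 − 49.4500 = 10.88 kt.

10.88 kt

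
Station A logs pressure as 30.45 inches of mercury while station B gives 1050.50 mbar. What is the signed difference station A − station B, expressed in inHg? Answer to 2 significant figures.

-0.57 inHg

station B: 1050.50 mb = 31.0212 inHg.
Difference: 30.4500 − 31.0212 = -0.57 inHg.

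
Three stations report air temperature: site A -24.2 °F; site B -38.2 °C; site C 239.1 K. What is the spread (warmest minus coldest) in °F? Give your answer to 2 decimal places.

site A: -24.2 °F = -31.222 °C.
site C: 239.1 K = -34.050 °C.
Spread: (-31.222) − (-38.200) = 6.978 °C = 12.56 °F.

12.56 °F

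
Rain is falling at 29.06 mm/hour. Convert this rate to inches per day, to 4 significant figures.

29.06 mm/hour × 0.0393701 in/mm × 24 hour/day = 27.46 in/day.

27.46 in/day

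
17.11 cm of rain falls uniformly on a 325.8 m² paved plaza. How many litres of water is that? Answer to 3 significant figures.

Depth: 17.11 cm × 10 = 171.1 mm.
1 mm over 1 m² is 1 L, so volume = 171.1 × 325.8 = 55744.38 L ≈ 55700 L.

55700 litres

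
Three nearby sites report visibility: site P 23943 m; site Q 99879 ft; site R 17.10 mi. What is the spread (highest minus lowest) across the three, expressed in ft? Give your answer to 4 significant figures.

site P: 23943 m = 78553.15 ft.
site R: 17.10 SM = 90288.00 ft.
Spread: 99879.00 − 78553.15 = 21330 ft.

21330 ft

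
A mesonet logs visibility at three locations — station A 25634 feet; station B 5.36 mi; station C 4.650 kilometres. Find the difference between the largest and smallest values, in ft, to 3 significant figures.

13000 ft

station B: 5.36 SM = 28300.80 ft.
station C: 4.650 km = 15255.91 ft.
Spread: 28300.80 − 15255.91 = 13000 ft.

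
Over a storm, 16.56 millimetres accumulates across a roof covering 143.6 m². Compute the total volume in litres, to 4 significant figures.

2378 litres

1 mm over 1 m² is 1 L, so volume = 16.56 × 143.6 = 2378.016 L ≈ 2378 L.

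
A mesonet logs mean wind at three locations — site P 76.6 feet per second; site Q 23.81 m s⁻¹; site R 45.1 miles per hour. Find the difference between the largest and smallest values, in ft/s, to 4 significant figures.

site Q: 23.81 m/s = 78.1168 ft/s.
site R: 45.1 mph = 66.1467 ft/s.
Spread: 78.1168 − 66.1467 = 11.97 ft/s.

11.97 ft/s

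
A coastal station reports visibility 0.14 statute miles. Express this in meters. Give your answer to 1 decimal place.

225.3 m

1 SM = 1609.34 m, so 0.14 × 1609.34 = 225.3 m.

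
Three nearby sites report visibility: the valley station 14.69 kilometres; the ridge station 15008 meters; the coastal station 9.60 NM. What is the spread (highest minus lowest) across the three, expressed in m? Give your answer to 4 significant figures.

the valley station: 14.69 km = 14690.00 m.
the coastal station: 9.60 nmi = 17779.20 m.
Spread: 17779.20 − 14690.00 = 3089 m.

3089 m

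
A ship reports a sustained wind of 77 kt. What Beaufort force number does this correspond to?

77 kt lies in the Beaufort 12 band (hurricane force, ≥64 kt).

Beaufort force 12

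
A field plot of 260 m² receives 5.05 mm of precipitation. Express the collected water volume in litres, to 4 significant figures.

1313 litres

1 mm over 1 m² is 1 L, so volume = 5.05 × 260 = 1313 L.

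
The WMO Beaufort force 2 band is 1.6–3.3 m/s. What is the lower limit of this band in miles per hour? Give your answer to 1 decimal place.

3.6 mph

1.6–3.3 m/s × 2.237 = 3.6–7.4 mph.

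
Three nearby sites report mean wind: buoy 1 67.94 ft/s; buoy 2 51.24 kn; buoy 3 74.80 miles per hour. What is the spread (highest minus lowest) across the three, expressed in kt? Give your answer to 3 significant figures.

buoy 1: 67.94 ft/s = 40.253 kt.
buoy 3: 74.80 mph = 64.999 kt.
Spread: 64.999 − 40.253 = 24.7 kt.

24.7 kt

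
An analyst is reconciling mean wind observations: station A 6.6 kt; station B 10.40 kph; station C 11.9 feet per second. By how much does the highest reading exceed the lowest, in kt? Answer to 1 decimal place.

station B: 10.40 km/h = 5.616 kt.
station C: 11.9 ft/s = 7.051 kt.
Spread: 7.051 − 5.616 = 1.4 kt.

1.4 kt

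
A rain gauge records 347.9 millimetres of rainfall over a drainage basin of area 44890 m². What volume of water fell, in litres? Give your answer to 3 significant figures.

15600000 litres

1 mm over 1 m² is 1 L, so volume = 347.9 × 44890 = 15617231 L ≈ 15600000 L.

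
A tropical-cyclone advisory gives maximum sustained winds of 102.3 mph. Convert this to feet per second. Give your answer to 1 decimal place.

150.0 ft/s

1 mph = 1.46667 ft/s, so 102.3 × 1.46667 = 150.0 ft/s.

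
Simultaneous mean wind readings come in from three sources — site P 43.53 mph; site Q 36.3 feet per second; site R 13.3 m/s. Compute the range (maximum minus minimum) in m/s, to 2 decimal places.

site P: 43.53 mph = 19.4597 m/s.
site Q: 36.3 ft/s = 11.0642 m/s.
Spread: 19.4597 − 11.0642 = 8.40 m/s.

8.40 m/s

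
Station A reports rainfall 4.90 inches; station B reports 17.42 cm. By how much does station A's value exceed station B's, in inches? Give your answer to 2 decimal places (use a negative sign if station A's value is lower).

station B: 17.42 cm = 6.8583 in.
Difference: 4.9000 − 6.8583 = -1.96 in.

-1.96 in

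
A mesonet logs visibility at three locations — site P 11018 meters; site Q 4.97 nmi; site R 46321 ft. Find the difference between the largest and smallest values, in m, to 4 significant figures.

4914 m

site Q: 4.97 nmi = 9204.44 m.
site R: 46321 ft = 14118.64 m.
Spread: 14118.64 − 9204.44 = 4914 m.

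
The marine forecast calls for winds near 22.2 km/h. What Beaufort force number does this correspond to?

22.2 km/h = 6.2 m/s, which is Beaufort 4 (moderate breeze, 5.5–7.9 m/s).

Beaufort force 4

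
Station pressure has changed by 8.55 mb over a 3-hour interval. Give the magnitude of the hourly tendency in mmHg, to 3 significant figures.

2.14 mmHg per hour

8.55 mb / 3 h × 0.750062 mmHg/mb = 2.14 mmHg/h.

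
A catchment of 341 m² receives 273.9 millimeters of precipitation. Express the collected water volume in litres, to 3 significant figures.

93400 litres

1 mm over 1 m² is 1 L, so volume = 273.9 × 341 = 93399.9 L ≈ 93400 L.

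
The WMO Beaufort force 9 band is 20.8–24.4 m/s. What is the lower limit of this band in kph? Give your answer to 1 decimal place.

20.8–24.4 m/s × 3.6 = 74.9–87.8 km/h.

74.9 km/h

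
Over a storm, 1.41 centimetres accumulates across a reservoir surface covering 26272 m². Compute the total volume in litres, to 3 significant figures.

370000 litres

Depth: 1.41 cm × 10 = 14.1 mm.
1 mm over 1 m² is 1 L, so volume = 14.1 × 26272 = 370435.2 L ≈ 370000 L.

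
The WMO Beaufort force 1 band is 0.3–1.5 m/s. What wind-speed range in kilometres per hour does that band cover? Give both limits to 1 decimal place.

1.1 to 5.4 km/h

0.3–1.5 m/s × 3.6 = 1.1–5.4 km/h.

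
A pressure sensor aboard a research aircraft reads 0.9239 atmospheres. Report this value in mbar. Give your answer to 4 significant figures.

1 atm = 1013.25 mb, so 0.9239 × 1013.25 = 936.1 mb.

936.1 mb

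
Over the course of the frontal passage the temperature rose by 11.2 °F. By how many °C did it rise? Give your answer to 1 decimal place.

6.2 °C

Converting a difference, only the 9/5 scale factor applies: Δ°C = 11.2 × 0.5556 = 6.2 °C.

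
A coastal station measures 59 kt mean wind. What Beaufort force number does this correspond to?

Beaufort force 11

59 kt lies in the Beaufort 11 band (violent storm, 56–63 kt).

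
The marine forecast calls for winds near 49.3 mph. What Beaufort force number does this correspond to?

49.3 mph = 22.0 m/s, which is Beaufort 9 (strong gale, 20.8–24.4 m/s).

Beaufort force 9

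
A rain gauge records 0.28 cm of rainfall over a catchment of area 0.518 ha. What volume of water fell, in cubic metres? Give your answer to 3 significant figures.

Depth: 0.28 cm × 10 = 2.8 mm.
Area: 0.518 ha = 5180 m².
1 mm over 1 m² is 1 L, so volume = 2.8 × 5180 = 14504 L = 14.5 m³.

14.5 cubic metres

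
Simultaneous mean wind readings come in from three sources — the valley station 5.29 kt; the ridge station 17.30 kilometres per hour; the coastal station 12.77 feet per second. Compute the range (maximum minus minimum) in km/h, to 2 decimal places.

the valley station: 5.29 kt = 9.7971 km/h.
the coastal station: 12.77 ft/s = 14.0123 km/h.
Spread: 17.3000 − 9.7971 = 7.50 km/h.

7.50 km/h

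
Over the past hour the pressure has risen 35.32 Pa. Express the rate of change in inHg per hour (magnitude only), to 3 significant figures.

35.32 Pa / 1 h × 0.0002953 inHg/Pa = 0.0104 inHg/h.

0.0104 inHg per hour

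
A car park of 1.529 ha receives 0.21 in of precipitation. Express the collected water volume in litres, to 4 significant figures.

81560 litres

Depth: 0.21 in × 25.4 = 5.334 mm.
Area: 1.529 ha = 15290 m².
1 mm over 1 m² is 1 L, so volume = 5.334 × 15290 = 81556.86 L ≈ 81560 L.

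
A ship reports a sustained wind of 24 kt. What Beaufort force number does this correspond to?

24 kt lies in the Beaufort 6 band (strong breeze, 22–27 kt).

Beaufort force 6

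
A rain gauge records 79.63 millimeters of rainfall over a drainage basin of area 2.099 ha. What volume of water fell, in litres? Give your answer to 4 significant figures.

Area: 2.099 ha = 20990 m².
1 mm over 1 m² is 1 L, so volume = 79.63 × 20990 = 1671433.7 L ≈ 1671000 L.

1671000 litres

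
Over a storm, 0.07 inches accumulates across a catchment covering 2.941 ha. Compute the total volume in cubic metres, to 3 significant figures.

52.3 cubic metres

Depth: 0.07 in × 25.4 = 1.778 mm.
Area: 2.941 ha = 29410 m².
1 mm over 1 m² is 1 L, so volume = 1.778 × 29410 = 52290.98 L = 52.3 m³.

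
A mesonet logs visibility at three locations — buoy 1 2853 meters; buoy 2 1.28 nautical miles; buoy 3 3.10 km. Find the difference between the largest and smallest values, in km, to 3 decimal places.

buoy 1: 2853 m = 2.85300 km.
buoy 2: 1.28 nmi = 2.37056 km.
Spread: 3.10000 − 2.37056 = 0.729 km.

0.729 km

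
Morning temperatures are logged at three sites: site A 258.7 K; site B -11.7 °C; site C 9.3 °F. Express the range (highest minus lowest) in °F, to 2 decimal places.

4.95 °F

site A: 258.7 K = -14.450 °C.
site C: 9.3 °F = -12.611 °C.
Spread: (-11.700) − (-14.450) = 2.750 °C = 4.95 °F.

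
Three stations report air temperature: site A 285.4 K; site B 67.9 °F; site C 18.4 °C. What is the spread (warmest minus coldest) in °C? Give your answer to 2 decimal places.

site A: 285.4 K = 12.250 °C.
site B: 67.9 °F = 19.944 °C.
Spread: 19.944 − 12.250 = 7.694 °C.

7.69 °C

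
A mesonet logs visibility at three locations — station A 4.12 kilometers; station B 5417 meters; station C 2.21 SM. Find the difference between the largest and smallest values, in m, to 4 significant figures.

station A: 4.12 km = 4120.00 m.
station C: 2.21 SM = 3556.65 m.
Spread: 5417.00 − 3556.65 = 1860 m.

1860 m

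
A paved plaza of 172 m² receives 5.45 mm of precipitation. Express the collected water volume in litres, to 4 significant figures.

937.4 litres

1 mm over 1 m² is 1 L, so volume = 5.45 × 172 = 937.4 L.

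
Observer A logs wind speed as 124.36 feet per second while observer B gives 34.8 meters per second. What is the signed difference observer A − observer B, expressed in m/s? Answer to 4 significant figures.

observer A: 124.36 ft/s = 37.90493 m/s.
Difference: 37.90493 − 34.80000 = 3.105 m/s.

3.105 m/s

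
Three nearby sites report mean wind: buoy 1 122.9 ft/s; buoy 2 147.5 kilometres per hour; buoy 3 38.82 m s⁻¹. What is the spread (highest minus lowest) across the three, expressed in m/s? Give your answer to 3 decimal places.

buoy 1: 122.9 ft/s = 37.45992 m/s.
buoy 2: 147.5 km/h = 40.97222 m/s.
Spread: 40.97222 − 37.45992 = 3.512 m/s.

3.512 m/s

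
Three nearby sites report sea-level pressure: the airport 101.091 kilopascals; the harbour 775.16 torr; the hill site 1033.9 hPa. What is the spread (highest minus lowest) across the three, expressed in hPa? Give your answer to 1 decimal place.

the airport: 101.091 kPa = 1010.910 hPa.
the harbour: 775.16 mmHg = 1033.462 hPa.
Spread: 1033.900 − 1010.910 = 23.0 hPa.

23.0 hPa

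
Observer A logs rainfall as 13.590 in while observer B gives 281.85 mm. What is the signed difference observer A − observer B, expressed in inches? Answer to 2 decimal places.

observer B: 281.85 mm = 11.0965 in.
Difference: 13.5900 − 11.0965 = 2.49 in.

2.49 in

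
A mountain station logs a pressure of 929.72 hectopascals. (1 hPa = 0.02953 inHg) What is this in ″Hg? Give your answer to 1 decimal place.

27.5 inHg

1 hPa = 0.02953 inHg, so 929.72 × 0.02953 = 27.5 inHg.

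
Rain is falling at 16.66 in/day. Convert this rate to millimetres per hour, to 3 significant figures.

16.66 in/day × 25.4 mm/in × 0.0416667 day/hour = 17.6 mm/hour.

17.6 mm/hour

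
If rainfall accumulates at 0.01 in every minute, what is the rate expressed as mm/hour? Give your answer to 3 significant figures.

0.01 in/minute × 25.4 mm/in × 60 minute/hour = 15.2 mm/hour.

15.2 mm/hour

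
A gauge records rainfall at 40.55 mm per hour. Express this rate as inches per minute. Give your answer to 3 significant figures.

0.0266 in/minute

40.55 mm/hour × 0.0393701 in/mm × 0.0166667 hour/minute = 0.0266 in/minute.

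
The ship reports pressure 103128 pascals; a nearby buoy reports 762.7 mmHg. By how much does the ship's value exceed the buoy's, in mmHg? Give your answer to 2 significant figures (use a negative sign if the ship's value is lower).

11 mmHg

the ship: 103128 Pa = 773.52 mmHg.
Difference: 773.52 − 762.70 = 11 mmHg.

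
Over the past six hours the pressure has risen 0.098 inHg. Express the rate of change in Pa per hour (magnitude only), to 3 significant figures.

0.098 inHg / 6 h × 3386.39 Pa/inHg = 55.3 Pa/h.

55.3 Pa per hour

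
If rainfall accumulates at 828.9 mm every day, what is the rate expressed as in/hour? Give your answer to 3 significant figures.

1.36 in/hour

828.9 mm/day × 0.0393701 in/mm × 0.0416667 day/hour = 1.36 in/hour.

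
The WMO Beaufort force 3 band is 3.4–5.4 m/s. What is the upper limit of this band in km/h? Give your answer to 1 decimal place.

19.4 km/h

3.4–5.4 m/s × 3.6 = 12.2–19.4 km/h.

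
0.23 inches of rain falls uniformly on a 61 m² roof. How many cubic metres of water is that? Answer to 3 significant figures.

0.356 cubic metres

Depth: 0.23 in × 25.4 = 5.842 mm.
1 mm over 1 m² is 1 L, so volume = 5.842 × 61 = 356.362 L = 0.356 m³.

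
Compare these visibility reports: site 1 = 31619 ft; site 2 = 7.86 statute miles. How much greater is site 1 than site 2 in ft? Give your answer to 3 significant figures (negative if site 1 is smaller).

-9880 ft

site 2: 7.86 SM = 41500.80 ft.
Difference: 31619.00 − 41500.80 = -9880 ft.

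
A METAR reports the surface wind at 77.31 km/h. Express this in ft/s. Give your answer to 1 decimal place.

1 km/h = 0.911344 ft/s, so 77.31 × 0.911344 = 70.5 ft/s.

70.5 ft/s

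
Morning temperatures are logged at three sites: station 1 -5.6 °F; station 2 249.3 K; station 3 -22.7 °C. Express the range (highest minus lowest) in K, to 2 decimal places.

2.96 K

station 1: -5.6 °F = -20.889 °C.
station 2: 249.3 K = -23.850 °C.
Spread: (-20.889) − (-23.850) = 2.961 °C.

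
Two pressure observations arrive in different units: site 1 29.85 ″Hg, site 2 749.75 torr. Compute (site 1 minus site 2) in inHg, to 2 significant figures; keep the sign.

site 2: 749.75 mmHg = 29.5177 inHg.
Difference: 29.8500 − 29.5177 = 0.33 inHg.

0.33 inHg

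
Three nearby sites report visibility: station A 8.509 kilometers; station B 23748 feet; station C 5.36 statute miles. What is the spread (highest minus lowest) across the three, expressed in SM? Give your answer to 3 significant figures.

0.862 SM

station A: 8.509 km = 5.28725 SM.
station B: 23748 ft = 4.49773 SM.
Spread: 5.36000 − 4.49773 = 0.862 SM.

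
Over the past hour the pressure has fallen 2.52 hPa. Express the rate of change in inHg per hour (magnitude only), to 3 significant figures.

0.0744 inHg per hour

2.52 hPa / 1 h × 0.02953 inHg/hPa = 0.0744 inHg/h.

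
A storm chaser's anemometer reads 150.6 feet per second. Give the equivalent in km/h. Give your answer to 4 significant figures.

165.3 km/h

1 ft/s = 1.09728 km/h, so 150.6 × 1.09728 = 165.3 km/h.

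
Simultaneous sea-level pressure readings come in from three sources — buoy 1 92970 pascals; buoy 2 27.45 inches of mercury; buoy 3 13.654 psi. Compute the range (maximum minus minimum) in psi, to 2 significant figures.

0.17 psi

buoy 1: 92970 Pa = 13.4842 psi.
buoy 2: 27.45 inHg = 13.4822 psi.
Spread: 13.6540 − 13.4822 = 0.17 psi.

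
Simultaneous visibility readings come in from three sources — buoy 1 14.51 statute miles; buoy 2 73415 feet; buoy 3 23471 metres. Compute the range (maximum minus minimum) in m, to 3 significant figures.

1090 m

buoy 1: 14.51 SM = 23351.58 m.
buoy 2: 73415 ft = 22376.89 m.
Spread: 23471.00 − 22376.89 = 1090 m.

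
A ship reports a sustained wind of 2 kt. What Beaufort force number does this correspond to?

2 kt lies in the Beaufort 1 band (light air, 1–3 kt).

Beaufort force 1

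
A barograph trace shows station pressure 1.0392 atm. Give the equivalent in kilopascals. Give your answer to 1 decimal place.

105.3 kPa

1 atm = 101.325 kPa, so 1.0392 × 101.325 = 105.3 kPa.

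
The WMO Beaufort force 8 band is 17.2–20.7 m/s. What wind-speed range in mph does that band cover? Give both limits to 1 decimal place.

38.5 to 46.3 mph

17.2–20.7 m/s × 2.237 = 38.5–46.3 mph.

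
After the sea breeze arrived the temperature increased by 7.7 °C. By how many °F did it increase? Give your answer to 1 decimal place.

For a temperature change the 32° offset cancels: Δ°F = 7.7 × 1.8 = 13.9 °F.

13.9 °F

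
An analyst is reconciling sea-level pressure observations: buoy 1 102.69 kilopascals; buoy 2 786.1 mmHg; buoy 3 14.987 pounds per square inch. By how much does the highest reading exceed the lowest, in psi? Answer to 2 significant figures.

0.31 psi

buoy 1: 102.69 kPa = 14.8939 psi.
buoy 2: 786.1 mmHg = 15.2006 psi.
Spread: 15.2006 − 14.8939 = 0.31 psi.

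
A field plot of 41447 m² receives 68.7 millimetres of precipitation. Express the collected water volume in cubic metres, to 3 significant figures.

2850 cubic metres

1 mm over 1 m² is 1 L, so volume = 68.7 × 41447 = 2847408.9 L = 2850 m³.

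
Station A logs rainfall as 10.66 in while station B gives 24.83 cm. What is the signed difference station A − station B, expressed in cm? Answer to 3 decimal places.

station A: 10.66 in = 27.07640 cm.
Difference: 27.07640 − 24.83000 = 2.246 cm.

2.246 cm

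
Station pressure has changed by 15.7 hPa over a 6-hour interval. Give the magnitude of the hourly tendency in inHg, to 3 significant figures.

0.0773 inHg per hour

15.7 hPa / 6 h × 0.02953 inHg/hPa = 0.0773 inHg/h.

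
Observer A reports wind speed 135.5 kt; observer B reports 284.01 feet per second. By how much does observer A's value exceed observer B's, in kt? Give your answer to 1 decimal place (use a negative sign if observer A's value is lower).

observer B: 284.01 ft/s = 168.271 kt.
Difference: 135.500 − 168.271 = -32.8 kt.

-32.8 kt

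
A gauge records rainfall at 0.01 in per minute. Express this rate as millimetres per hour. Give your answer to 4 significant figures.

15.24 mm/hour

0.01 in/minute × 25.4 mm/in × 60 minute/hour = 15.24 mm/hour.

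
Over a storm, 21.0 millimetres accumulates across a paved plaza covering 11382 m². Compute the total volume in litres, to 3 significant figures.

1 mm over 1 m² is 1 L, so volume = 21 × 11382 = 239022 L ≈ 239000 L.

239000 litres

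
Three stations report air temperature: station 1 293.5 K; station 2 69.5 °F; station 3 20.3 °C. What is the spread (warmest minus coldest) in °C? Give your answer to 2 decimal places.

0.53 °C

station 1: 293.5 K = 20.350 °C.
station 2: 69.5 °F = 20.833 °C.
Spread: 20.833 − 20.300 = 0.533 °C.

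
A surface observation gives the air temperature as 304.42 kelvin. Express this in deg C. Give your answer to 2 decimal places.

31.27 °C

°C = 304.42 − 273.15 = 31.27 °C.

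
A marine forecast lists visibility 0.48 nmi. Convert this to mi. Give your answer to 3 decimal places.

1 nmi = 1.15078 SM, so 0.48 × 1.15078 = 0.552 SM.

0.552 SM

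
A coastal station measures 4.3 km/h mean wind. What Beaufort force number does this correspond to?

Beaufort force 1

4.3 km/h = 1.2 m/s, which is Beaufort 1 (light air, 0.3–1.5 m/s).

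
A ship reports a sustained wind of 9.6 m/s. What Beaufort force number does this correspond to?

9.6 m/s lies in the Beaufort 5 band (fresh breeze, 8.0–10.7 m/s).

Beaufort force 5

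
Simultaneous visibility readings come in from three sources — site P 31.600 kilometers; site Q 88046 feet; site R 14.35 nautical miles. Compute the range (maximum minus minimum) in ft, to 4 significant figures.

site P: 31.600 km = 103674.54 ft.
site R: 14.35 nmi = 87192.26 ft.
Spread: 103674.54 − 87192.26 = 16480 ft.

16480 ft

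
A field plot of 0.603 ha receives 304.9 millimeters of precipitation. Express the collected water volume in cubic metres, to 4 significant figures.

Area: 0.603 ha = 6030 m².
1 mm over 1 m² is 1 L, so volume = 304.9 × 6030 = 1838547 L = 1839 m³.

1839 cubic metres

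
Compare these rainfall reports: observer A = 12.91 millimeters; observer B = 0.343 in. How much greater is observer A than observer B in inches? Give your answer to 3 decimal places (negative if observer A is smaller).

0.165 in

observer A: 12.91 mm = 0.50827 in.
Difference: 0.50827 − 0.34300 = 0.165 in.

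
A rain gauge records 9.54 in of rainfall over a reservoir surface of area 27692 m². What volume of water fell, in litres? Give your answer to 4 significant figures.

6710000 litres

Depth: 9.54 in × 25.4 = 242.316 mm.
1 mm over 1 m² is 1 L, so volume = 242.316 × 27692 = 6710214.7 L ≈ 6710000 L.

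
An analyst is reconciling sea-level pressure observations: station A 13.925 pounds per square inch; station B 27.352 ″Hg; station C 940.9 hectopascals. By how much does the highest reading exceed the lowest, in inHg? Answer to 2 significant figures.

1.0 inHg

station A: 13.925 psi = 28.3516 inHg.
station C: 940.9 hPa = 27.7848 inHg.
Spread: 28.3516 − 27.3520 = 1.0 inHg.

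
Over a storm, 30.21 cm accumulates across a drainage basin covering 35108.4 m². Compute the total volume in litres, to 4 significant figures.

10610000 litres

Depth: 30.21 cm × 10 = 302.1 mm.
1 mm over 1 m² is 1 L, so volume = 302.1 × 35108.4 = 10606248 L ≈ 10610000 L.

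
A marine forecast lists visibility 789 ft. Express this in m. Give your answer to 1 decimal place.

240.5 m

1 ft = 0.3048 m, so 789 × 0.3048 = 240.5 m.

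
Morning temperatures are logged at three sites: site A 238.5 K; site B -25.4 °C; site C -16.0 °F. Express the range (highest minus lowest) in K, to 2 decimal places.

9.25 K

site A: 238.5 K = -34.650 °C.
site C: -16.0 °F = -26.667 °C.
Spread: (-25.400) − (-34.650) = 9.250 °C.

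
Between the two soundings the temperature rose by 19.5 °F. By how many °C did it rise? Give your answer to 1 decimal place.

A change of 1 °C equals a change of 1.8 °F: Δ°C = 19.5 × 0.5556 = 10.8 °C.

10.8 °C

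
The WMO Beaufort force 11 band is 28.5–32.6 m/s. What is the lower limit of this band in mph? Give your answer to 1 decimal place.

63.8 mph

28.5–32.6 m/s × 2.237 = 63.8–72.9 mph.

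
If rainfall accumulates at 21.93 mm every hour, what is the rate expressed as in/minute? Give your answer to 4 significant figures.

0.01439 in/minute

21.93 mm/hour × 0.0393701 in/mm × 0.0166667 hour/minute = 0.01439 in/minute.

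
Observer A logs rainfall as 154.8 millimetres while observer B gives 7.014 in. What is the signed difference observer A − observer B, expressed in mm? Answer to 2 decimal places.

-23.36 mm

observer B: 7.014 in = 178.1556 mm.
Difference: 154.8000 − 178.1556 = -23.36 mm.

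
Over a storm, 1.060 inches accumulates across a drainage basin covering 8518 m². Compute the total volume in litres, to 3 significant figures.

Depth: 1.060 in × 25.4 = 26.924 mm.
1 mm over 1 m² is 1 L, so volume = 26.924 × 8518 = 229338.63 L ≈ 229000 L.

229000 litres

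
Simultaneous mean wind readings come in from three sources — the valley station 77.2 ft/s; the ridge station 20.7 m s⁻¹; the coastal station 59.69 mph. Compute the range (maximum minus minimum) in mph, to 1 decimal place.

13.4 mph

the valley station: 77.2 ft/s = 52.636 mph.
the ridge station: 20.7 m/s = 46.305 mph.
Spread: 59.690 − 46.305 = 13.4 mph.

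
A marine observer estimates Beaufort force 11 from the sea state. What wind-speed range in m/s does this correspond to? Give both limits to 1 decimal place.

28.5 to 32.6 m/s

Beaufort 11 (violent storm) spans 28.5–32.6 m/s.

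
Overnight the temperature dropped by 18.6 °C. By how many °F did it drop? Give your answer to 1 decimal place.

A change of 1 °C equals a change of 1.8 °F: Δ°F = 18.6 × 1.8 = 33.5 °F.

33.5 °F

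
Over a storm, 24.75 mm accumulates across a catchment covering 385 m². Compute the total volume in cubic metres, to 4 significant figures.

9.529 cubic metres

1 mm over 1 m² is 1 L, so volume = 24.75 × 385 = 9528.75 L = 9.529 m³.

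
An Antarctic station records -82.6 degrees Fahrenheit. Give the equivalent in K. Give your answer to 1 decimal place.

First to °C: -63.67 °C.
Then to K: 209.5 K.

209.5 K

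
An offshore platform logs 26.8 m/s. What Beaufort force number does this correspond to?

26.8 m/s lies in the Beaufort 10 band (storm, 24.5–28.4 m/s).

Beaufort force 10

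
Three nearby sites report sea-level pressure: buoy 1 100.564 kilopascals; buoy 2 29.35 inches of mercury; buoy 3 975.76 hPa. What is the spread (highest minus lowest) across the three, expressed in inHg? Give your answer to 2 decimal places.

0.88 inHg

buoy 1: 100.564 kPa = 29.6965 inHg.
buoy 3: 975.76 hPa = 28.8142 inHg.
Spread: 29.6965 − 28.8142 = 0.88 inHg.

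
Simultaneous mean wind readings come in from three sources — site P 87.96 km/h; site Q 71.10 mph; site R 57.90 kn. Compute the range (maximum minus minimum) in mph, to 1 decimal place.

16.4 mph

site P: 87.96 km/h = 54.656 mph.
site R: 57.90 kt = 66.630 mph.
Spread: 71.100 − 54.656 = 16.4 mph.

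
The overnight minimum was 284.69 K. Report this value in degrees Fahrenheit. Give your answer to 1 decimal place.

First to °C: 11.54 °C.
Then to °F: 52.8 °F.

52.8 °F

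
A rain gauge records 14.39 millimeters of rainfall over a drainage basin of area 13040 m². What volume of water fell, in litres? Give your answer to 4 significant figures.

187600 litres

1 mm over 1 m² is 1 L, so volume = 14.39 × 13040 = 187645.6 L ≈ 187600 L.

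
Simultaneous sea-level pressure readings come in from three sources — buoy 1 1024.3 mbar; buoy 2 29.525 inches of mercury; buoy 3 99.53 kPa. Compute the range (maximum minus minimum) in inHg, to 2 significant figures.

buoy 1: 1024.3 mb = 30.2476 inHg.
buoy 3: 99.53 kPa = 29.3912 inHg.
Spread: 30.2476 − 29.3912 = 0.86 inHg.

0.86 inHg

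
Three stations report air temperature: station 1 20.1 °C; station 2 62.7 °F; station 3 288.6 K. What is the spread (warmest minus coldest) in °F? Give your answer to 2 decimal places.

8.37 °F

station 2: 62.7 °F = 17.056 °C.
station 3: 288.6 K = 15.450 °C.
Spread: 20.100 − 15.450 = 4.650 °C = 8.37 °F.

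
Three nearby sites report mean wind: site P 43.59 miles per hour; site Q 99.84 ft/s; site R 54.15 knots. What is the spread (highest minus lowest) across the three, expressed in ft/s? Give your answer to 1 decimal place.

35.9 ft/s

site P: 43.59 mph = 63.932 ft/s.
site R: 54.15 kt = 91.395 ft/s.
Spread: 99.840 − 63.932 = 35.9 ft/s.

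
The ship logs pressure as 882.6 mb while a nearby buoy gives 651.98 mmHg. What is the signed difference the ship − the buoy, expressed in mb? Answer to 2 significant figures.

the buoy: 651.98 mmHg = 869.24 mb.
Difference: 882.60 − 869.24 = 13 mb.

13 mb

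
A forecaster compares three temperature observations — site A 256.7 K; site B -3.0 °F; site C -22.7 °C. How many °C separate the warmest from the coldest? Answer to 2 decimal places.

6.25 °C

site A: 256.7 K = -16.450 °C.
site B: -3.0 °F = -19.444 °C.
Spread: (-16.450) − (-22.700) = 6.250 °C.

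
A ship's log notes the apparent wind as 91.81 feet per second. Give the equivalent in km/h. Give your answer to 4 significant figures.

100.7 km/h

1 ft/s = 1.09728 km/h, so 91.81 × 1.09728 = 100.7 km/h.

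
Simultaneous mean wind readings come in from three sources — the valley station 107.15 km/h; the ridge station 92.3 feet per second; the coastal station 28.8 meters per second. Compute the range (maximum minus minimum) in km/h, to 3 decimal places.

the ridge station: 92.3 ft/s = 101.27894 km/h.
the coastal station: 28.8 m/s = 103.68000 km/h.
Spread: 107.15000 − 101.27894 = 5.871 km/h.

5.871 km/h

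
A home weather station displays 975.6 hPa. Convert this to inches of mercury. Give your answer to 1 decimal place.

1 hPa = 0.02953 inHg, so 975.6 × 0.02953 = 28.8 inHg.

28.8 inHg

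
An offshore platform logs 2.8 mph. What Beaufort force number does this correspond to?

2.8 mph = 1.3 m/s, which is Beaufort 1 (light air, 0.3–1.5 m/s).

Beaufort force 1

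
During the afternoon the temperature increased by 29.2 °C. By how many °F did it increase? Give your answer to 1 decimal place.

Converting a difference, only the 9/5 scale factor applies: Δ°F = 29.2 × 1.8 = 52.6 °F.

52.6 °F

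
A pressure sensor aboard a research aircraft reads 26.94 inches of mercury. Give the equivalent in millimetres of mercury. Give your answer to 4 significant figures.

1 inHg = 25.4 mmHg, so 26.94 × 25.4 = 684.3 mmHg.

684.3 mmHg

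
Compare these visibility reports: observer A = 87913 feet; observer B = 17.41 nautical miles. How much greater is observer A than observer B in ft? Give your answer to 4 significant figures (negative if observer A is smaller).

-17870 ft

observer B: 17.41 nmi = 105785.17 ft.
Difference: 87913.00 − 105785.17 = -17870 ft.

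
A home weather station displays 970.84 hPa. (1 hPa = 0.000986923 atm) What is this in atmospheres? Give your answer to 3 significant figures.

1 hPa = 0.000986923 atm, so 970.84 × 0.000986923 = 0.958 atm.

0.958 atm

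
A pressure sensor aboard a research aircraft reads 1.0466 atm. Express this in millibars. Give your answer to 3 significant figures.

1060 mb

1 atm = 1013.25 mb, so 1.0466 × 1013.25 = 1060 mb.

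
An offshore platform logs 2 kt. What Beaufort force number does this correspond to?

Beaufort force 1

2 kt lies in the Beaufort 1 band (light air, 1–3 kt).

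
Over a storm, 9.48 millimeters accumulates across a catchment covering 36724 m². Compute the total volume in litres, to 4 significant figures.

1 mm over 1 m² is 1 L, so volume = 9.48 × 36724 = 348143.52 L ≈ 348100 L.

348100 litres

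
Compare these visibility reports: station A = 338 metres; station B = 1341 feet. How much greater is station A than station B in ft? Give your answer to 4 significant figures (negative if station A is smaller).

station A: 338 m = 1108.924 ft.
Difference: 1108.924 − 1341.000 = -232.1 ft.

-232.1 ft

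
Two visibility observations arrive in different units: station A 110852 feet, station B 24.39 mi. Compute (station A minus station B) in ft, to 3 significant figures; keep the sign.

station B: 24.39 SM = 128779.20 ft.
Difference: 110852.00 − 128779.20 = -17900 ft.

-17900 ft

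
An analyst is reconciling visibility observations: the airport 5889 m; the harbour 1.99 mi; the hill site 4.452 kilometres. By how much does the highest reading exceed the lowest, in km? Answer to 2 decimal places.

2.69 km

the airport: 5889 m = 5.8890 km.
the harbour: 1.99 SM = 3.2026 km.
Spread: 5.8890 − 3.2026 = 2.69 km.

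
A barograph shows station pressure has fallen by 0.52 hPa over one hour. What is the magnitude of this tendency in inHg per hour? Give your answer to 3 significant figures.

0.0154 inHg per hour

0.52 hPa / 1 h × 0.02953 inHg/hPa = 0.0154 inHg/h.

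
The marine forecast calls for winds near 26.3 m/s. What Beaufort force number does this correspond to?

26.3 m/s lies in the Beaufort 10 band (storm, 24.5–28.4 m/s).

Beaufort force 10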